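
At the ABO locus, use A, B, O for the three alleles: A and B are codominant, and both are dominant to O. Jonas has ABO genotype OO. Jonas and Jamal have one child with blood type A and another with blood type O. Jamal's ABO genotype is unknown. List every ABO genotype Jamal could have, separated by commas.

AO

For each candidate genotype of Jamal, check whether crossing it with OO can produce every observed child phenotype.
  AA → possible child types {A} ✗
  AB → possible child types {A, B} ✗
  AO → possible child types {O, A} ✓
  BB → possible child types {B} ✗
  BO → possible child types {O, B} ✗
  OO → possible child types {O} ✗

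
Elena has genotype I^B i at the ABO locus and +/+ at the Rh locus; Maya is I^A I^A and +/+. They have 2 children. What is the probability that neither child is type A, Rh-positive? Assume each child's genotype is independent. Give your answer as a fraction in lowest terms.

1/4

ABO cross I^B i × I^A I^A → 1/2 A, 1/2 AB.
Rh cross +/+ × +/+ → 1 Rh+; so P(type A, Rh-positive) = 1/2 × 1 = 1/2 per child.
P(not type A, Rh-positive) = 1/2 for one child; (1/2)^2 = 1/4.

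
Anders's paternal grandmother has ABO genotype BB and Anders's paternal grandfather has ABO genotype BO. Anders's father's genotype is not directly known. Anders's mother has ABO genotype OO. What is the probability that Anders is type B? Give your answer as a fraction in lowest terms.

3/4

Anders's father's ABO genotype from BB × BO: 1/2 BB, 1/2 BO.
Crossing each possibility with the mother OO and summing P(type B): 1/2·1 + 1/2·1/2 = 3/4.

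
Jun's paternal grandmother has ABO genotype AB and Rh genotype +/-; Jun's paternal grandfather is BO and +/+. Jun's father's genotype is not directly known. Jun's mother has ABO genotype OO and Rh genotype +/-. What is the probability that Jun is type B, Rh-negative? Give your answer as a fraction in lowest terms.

1/16

Jun's father's ABO genotype from AB × BO: 1/4 AB, 1/4 AO, 1/4 BB, 1/4 BO.
Crossing each possibility with the mother OO and summing P(type B): 1/4·1/2 + 1/4·0 + 1/4·1 + 1/4·1/2 = 1/2.
Similarly for Rh via the father's Rh distribution: P(Rh-) = 1/8.
Independent loci: 1/2 × 1/8 = 1/16.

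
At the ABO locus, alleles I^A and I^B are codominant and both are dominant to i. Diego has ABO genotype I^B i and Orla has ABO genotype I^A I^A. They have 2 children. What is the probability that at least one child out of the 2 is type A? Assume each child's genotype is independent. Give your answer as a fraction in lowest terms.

ABO cross I^B i × I^A I^A → 1/2 A, 1/2 AB.
So P(type A) = 1/2 per child.
P(none) = (1/2)^2 = 1/4; P(at least one) = 1 − 1/4 = 3/4.

3/4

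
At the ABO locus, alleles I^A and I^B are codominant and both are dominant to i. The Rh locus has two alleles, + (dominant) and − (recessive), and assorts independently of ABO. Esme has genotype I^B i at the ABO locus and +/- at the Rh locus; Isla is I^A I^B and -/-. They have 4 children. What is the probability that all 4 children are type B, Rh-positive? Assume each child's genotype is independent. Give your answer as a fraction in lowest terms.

1/256

ABO cross I^B i × I^A I^B → 1/4 A, 1/2 B, 1/4 AB.
Rh cross +/- × -/- → 1/2 Rh+, 1/2 Rh-; so P(type B, Rh-positive) = 1/2 × 1/2 = 1/4 per child.
All 4 independent: (1/4)^4 = 1/256.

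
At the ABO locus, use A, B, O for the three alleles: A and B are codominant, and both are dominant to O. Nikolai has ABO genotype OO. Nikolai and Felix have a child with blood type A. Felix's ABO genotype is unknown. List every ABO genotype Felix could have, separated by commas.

For each candidate genotype of Felix, check whether crossing it with OO can produce every observed child phenotype.
  AA → possible child types {A} ✓
  AB → possible child types {A, B} ✓
  AO → possible child types {O, A} ✓
  BB → possible child types {B} ✗
  BO → possible child types {O, B} ✗
  OO → possible child types {O} ✗

AA, AB, AO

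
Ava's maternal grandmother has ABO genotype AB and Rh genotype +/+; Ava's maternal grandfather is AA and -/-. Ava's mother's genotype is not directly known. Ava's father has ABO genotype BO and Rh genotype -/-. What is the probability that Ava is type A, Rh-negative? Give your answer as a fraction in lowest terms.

3/16

Ava's mother's ABO genotype from AB × AA: 1/2 AA, 1/2 AB.
Crossing each possibility with the father BO and summing P(type A): 1/2·1/2 + 1/2·1/4 = 3/8.
Similarly for Rh via the mother's Rh distribution: P(Rh-) = 1/2.
Independent loci: 3/8 × 1/2 = 3/16.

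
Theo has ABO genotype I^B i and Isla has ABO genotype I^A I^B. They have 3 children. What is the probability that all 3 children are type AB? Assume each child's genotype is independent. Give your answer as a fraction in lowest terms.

ABO cross I^B i × I^A I^B → 1/4 A, 1/2 B, 1/4 AB.
So P(type AB) = 1/4 per child.
All 3 independent: (1/4)^3 = 1/64.

1/64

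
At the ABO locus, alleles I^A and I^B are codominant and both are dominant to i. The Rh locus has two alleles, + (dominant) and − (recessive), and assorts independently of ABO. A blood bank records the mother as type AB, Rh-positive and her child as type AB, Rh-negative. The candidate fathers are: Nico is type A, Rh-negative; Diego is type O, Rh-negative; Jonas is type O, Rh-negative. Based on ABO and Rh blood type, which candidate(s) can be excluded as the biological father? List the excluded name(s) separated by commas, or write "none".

A candidate is excluded only if no genotype consistent with his phenotype could produce a type AB, Rh-negative child with a type AB, Rh-positive mother.
Diego (type O, Rh-): no genotype consistent with that phenotype can produce a type-AB Rh- child with a type-AB mother.
Jonas (type O, Rh-): no genotype consistent with that phenotype can produce a type-AB Rh- child with a type-AB mother.

Diego, Jonas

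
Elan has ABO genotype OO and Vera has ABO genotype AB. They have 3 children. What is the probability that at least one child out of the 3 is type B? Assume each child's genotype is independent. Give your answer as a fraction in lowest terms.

ABO cross OO × AB → 1/2 A, 1/2 B.
So P(type B) = 1/2 per child.
P(none) = (1/2)^3 = 1/8; P(at least one) = 1 − 1/8 = 7/8.

7/8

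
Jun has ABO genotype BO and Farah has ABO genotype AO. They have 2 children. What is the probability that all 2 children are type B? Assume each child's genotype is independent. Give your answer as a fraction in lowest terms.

1/16

ABO cross BO × AO → 1/4 O, 1/4 A, 1/4 B, 1/4 AB.
So P(type B) = 1/4 per child.
All 2 independent: (1/4)^2 = 1/16.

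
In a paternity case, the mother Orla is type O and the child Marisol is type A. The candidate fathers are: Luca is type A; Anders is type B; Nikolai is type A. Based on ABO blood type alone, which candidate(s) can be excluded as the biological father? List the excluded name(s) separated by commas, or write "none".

Anders

A candidate is excluded only if no genotype consistent with his phenotype could produce a type A child with a type O mother.
Anders (type B): no genotype consistent with that phenotype can produce a type-A child with a type-O mother.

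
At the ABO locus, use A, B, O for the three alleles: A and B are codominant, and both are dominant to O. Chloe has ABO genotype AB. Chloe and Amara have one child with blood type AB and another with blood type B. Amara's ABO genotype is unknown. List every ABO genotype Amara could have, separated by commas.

For each candidate genotype of Amara, check whether crossing it with AB can produce every observed child phenotype.
  AA → possible child types {A, AB} ✗
  AB → possible child types {A, B, AB} ✓
  AO → possible child types {A, B, AB} ✓
  BB → possible child types {B, AB} ✓
  BO → possible child types {A, B, AB} ✓
  OO → possible child types {A, B} ✗

AB, AO, BB, BO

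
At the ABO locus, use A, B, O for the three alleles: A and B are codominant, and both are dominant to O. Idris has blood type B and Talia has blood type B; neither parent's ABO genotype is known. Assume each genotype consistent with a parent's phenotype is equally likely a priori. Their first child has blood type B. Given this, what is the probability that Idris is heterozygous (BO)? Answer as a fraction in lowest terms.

7/15

Possible genotypes: Idris ∈ {BB, BO}; Talia ∈ {BB, BO}.
Weight each parental genotype pair by prior × P(type-B child):
  BB × BB: posterior weight 4/15.
  BB × BO: posterior weight 4/15.
  BO × BB: posterior weight 4/15.
  BO × BO: posterior weight 1/5.
Sum the posterior weight over pairs where Idris is BO: 7/15.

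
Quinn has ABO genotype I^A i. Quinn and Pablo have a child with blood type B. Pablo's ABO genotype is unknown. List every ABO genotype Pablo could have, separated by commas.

For each candidate genotype of Pablo, check whether crossing it with I^A i can produce every observed child phenotype.
  I^A I^A → possible child types {A} ✗
  I^A I^B → possible child types {A, B, AB} ✓
  I^A i → possible child types {O, A} ✗
  I^B I^B → possible child types {B, AB} ✓
  I^B i → possible child types {O, A, B, AB} ✓
  i i → possible child types {O, A} ✗

I^A I^B, I^B I^B, I^B i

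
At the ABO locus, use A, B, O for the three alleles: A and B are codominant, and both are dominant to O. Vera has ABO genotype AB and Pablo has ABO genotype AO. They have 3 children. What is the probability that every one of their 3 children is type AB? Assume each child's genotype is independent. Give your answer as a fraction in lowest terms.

1/64

ABO cross AB × AO → 1/2 A, 1/4 B, 1/4 AB.
So P(type AB) = 1/4 per child.
All 3 independent: (1/4)^3 = 1/64.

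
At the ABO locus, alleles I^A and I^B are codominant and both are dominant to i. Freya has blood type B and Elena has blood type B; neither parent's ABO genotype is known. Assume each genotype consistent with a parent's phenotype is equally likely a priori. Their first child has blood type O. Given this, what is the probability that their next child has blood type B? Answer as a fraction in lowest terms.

Possible genotypes: Freya ∈ {I^B I^B, I^B i}; Elena ∈ {I^B I^B, I^B i}.
Weight each parental genotype pair by prior × P(type-O child):
  I^B i × I^B i: posterior weight 1; P(next child type B) = 3/4.
Weighted sum = 3/4.

3/4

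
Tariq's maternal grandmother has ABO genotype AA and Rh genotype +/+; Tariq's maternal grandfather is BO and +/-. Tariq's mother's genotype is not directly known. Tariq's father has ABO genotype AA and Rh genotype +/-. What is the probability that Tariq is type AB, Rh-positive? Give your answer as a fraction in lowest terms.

7/32

Tariq's mother's ABO genotype from AA × BO: 1/2 AB, 1/2 AO.
Crossing each possibility with the father AA and summing P(type AB): 1/2·1/2 + 1/2·0 = 1/4.
Similarly for Rh via the mother's Rh distribution: P(Rh+) = 7/8.
Independent loci: 1/4 × 7/8 = 7/32.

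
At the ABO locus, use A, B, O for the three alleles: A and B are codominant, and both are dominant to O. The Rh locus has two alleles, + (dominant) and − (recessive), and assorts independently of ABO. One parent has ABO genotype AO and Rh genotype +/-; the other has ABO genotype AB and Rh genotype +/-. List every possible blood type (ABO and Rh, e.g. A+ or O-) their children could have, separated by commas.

A+, A-, B+, B-, AB+, AB-

Gametes from AO × AB give offspring ABO genotypes AA, AB, AO, BO, i.e. phenotypes A, B, AB.
Rh cross +/- × +/- → phenotypes Rh+, Rh-.
Combining independently: A+, A-, B+, B-, AB+, AB-.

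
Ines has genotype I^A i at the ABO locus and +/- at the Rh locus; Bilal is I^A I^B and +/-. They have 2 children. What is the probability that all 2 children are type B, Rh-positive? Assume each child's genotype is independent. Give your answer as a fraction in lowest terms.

9/256

ABO cross I^A i × I^A I^B → 1/2 A, 1/4 B, 1/4 AB.
Rh cross +/- × +/- → 3/4 Rh+, 1/4 Rh-; so P(type B, Rh-positive) = 1/4 × 3/4 = 3/16 per child.
All 2 independent: (3/16)^2 = 9/256.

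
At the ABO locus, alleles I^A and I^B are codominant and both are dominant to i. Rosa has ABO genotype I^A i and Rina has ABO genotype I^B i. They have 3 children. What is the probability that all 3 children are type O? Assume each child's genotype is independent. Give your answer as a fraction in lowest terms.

1/64

ABO cross I^A i × I^B i → 1/4 O, 1/4 A, 1/4 B, 1/4 AB.
So P(type O) = 1/4 per child.
All 3 independent: (1/4)^3 = 1/64.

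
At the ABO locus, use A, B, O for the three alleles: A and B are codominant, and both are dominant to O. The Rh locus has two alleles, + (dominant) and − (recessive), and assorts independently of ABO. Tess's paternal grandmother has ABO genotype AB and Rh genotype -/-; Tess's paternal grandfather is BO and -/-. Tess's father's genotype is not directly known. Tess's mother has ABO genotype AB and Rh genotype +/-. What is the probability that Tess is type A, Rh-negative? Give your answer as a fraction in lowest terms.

1/8

Tess's father's ABO genotype from AB × BO: 1/4 AB, 1/4 AO, 1/4 BB, 1/4 BO.
Crossing each possibility with the mother AB and summing P(type A): 1/4·1/4 + 1/4·1/2 + 1/4·0 + 1/4·1/4 = 1/4.
Similarly for Rh via the father's Rh distribution: P(Rh-) = 1/2.
Independent loci: 1/4 × 1/2 = 1/8.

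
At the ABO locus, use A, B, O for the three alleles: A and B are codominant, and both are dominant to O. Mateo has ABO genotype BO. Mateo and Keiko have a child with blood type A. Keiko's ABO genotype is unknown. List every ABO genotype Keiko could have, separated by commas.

AA, AB, AO

For each candidate genotype of Keiko, check whether crossing it with BO can produce every observed child phenotype.
  AA → possible child types {A, AB} ✓
  AB → possible child types {A, B, AB} ✓
  AO → possible child types {O, A, B, AB} ✓
  BB → possible child types {B} ✗
  BO → possible child types {O, B} ✗
  OO → possible child types {O, B} ✗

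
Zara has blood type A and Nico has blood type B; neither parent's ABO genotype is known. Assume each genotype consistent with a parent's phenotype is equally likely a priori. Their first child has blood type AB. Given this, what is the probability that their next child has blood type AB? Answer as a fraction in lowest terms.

25/36

Possible genotypes: Zara ∈ {AA, AO}; Nico ∈ {BB, BO}.
Weight each parental genotype pair by prior × P(type-AB child):
  AA × BB: posterior weight 4/9; P(next child type AB) = 1.
  AA × BO: posterior weight 2/9; P(next child type AB) = 1/2.
  AO × BB: posterior weight 2/9; P(next child type AB) = 1/2.
  AO × BO: posterior weight 1/9; P(next child type AB) = 1/4.
Weighted sum = 25/36.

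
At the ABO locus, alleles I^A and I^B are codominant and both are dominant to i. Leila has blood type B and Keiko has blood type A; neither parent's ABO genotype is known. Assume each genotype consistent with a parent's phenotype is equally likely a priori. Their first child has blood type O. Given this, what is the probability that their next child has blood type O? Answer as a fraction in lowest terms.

Possible genotypes: Leila ∈ {I^B I^B, I^B i}; Keiko ∈ {I^A I^A, I^A i}.
Weight each parental genotype pair by prior × P(type-O child):
  I^B i × I^A i: posterior weight 1; P(next child type O) = 1/4.
Weighted sum = 1/4.

1/4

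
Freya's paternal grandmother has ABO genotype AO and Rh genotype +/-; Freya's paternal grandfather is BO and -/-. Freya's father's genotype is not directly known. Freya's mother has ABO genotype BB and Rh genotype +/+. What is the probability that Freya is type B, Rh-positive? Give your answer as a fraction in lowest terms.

3/4

Freya's father's ABO genotype from AO × BO: 1/4 AB, 1/4 AO, 1/4 BO, 1/4 OO.
Crossing each possibility with the mother BB and summing P(type B): 1/4·1/2 + 1/4·1/2 + 1/4·1 + 1/4·1 = 3/4.
Similarly for Rh via the father's Rh distribution: P(Rh+) = 1.
Independent loci: 3/4 × 1 = 3/4.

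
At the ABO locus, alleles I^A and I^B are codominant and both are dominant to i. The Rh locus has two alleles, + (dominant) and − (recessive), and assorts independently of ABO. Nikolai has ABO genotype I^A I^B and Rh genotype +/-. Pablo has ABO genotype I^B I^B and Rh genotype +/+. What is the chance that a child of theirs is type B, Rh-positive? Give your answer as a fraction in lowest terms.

1/2

ABO cross I^A I^B × I^B I^B → offspring phenotypes: 1/2 B, 1/2 AB.
Rh cross +/- × +/+ → 1 Rh+.
Independent loci: P(type B, Rh-positive) = 1/2 × 1 = 1/2.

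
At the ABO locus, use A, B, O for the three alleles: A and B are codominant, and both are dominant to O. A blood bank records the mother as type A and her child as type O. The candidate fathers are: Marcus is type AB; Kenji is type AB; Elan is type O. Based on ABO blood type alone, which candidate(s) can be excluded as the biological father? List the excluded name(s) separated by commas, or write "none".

Marcus, Kenji

A candidate is excluded only if no genotype consistent with his phenotype could produce a type O child with a type A mother.
Marcus (type AB): no genotype consistent with that phenotype can produce a type-O child with a type-A mother.
Kenji (type AB): no genotype consistent with that phenotype can produce a type-O child with a type-A mother.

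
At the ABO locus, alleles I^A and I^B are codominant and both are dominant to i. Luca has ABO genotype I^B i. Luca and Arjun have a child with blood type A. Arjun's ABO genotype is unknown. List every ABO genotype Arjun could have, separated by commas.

I^A I^A, I^A I^B, I^A i

For each candidate genotype of Arjun, check whether crossing it with I^B i can produce every observed child phenotype.
  I^A I^A → possible child types {A, AB} ✓
  I^A I^B → possible child types {A, B, AB} ✓
  I^A i → possible child types {O, A, B, AB} ✓
  I^B I^B → possible child types {B} ✗
  I^B i → possible child types {O, B} ✗
  i i → possible child types {O, B} ✗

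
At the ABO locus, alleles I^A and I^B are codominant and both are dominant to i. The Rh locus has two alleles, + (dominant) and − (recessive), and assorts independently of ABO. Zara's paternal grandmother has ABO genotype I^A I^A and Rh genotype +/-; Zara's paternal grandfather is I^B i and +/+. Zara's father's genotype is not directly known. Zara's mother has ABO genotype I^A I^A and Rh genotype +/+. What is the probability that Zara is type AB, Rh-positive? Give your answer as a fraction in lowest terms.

1/4

Zara's father's ABO genotype from I^A I^A × I^B i: 1/2 I^A I^B, 1/2 I^A i.
Crossing each possibility with the mother I^A I^A and summing P(type AB): 1/2·1/2 + 1/2·0 = 1/4.
Similarly for Rh via the father's Rh distribution: P(Rh+) = 1.
Independent loci: 1/4 × 1 = 1/4.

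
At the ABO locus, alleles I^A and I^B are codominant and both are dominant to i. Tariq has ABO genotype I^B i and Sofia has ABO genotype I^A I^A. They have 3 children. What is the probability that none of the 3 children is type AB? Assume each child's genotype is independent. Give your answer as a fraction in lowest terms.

1/8

ABO cross I^B i × I^A I^A → 1/2 A, 1/2 AB.
So P(type AB) = 1/2 per child.
P(not type AB) = 1/2 for one child; (1/2)^3 = 1/8.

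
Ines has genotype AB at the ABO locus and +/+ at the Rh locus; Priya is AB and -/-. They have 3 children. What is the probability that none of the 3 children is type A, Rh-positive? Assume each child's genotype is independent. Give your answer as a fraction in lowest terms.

ABO cross AB × AB → 1/4 A, 1/4 B, 1/2 AB.
Rh cross +/+ × -/- → 1 Rh+; so P(type A, Rh-positive) = 1/4 × 1 = 1/4 per child.
P(not type A, Rh-positive) = 3/4 for one child; (3/4)^3 = 27/64.

27/64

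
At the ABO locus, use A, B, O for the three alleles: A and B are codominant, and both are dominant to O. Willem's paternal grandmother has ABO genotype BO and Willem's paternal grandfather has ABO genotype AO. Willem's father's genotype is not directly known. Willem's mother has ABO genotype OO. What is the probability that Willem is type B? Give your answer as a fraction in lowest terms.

Willem's father's ABO genotype from BO × AO: 1/4 AB, 1/4 AO, 1/4 BO, 1/4 OO.
Crossing each possibility with the mother OO and summing P(type B): 1/4·1/2 + 1/4·0 + 1/4·1/2 + 1/4·0 = 1/4.

1/4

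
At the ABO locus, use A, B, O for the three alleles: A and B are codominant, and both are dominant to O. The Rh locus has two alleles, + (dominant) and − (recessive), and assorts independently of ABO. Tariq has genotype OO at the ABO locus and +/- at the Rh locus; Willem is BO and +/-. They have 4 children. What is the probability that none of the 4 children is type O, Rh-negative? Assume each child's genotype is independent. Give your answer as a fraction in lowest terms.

ABO cross OO × BO → 1/2 O, 1/2 B.
Rh cross +/- × +/- → 3/4 Rh+, 1/4 Rh-; so P(type O, Rh-negative) = 1/2 × 1/4 = 1/8 per child.
P(not type O, Rh-negative) = 7/8 for one child; (7/8)^4 = 2401/4096.

2401/4096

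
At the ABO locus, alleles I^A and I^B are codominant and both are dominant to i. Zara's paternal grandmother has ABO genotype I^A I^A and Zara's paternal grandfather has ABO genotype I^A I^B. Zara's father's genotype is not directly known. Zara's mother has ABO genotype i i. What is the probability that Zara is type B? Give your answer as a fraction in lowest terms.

Zara's father's ABO genotype from I^A I^A × I^A I^B: 1/2 I^A I^A, 1/2 I^A I^B.
Crossing each possibility with the mother i i and summing P(type B): 1/2·0 + 1/2·1/2 = 1/4.

1/4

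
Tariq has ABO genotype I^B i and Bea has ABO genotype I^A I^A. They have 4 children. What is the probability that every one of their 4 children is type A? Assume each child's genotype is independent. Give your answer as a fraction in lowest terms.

1/16

ABO cross I^B i × I^A I^A → 1/2 A, 1/2 AB.
So P(type A) = 1/2 per child.
All 4 independent: (1/2)^4 = 1/16.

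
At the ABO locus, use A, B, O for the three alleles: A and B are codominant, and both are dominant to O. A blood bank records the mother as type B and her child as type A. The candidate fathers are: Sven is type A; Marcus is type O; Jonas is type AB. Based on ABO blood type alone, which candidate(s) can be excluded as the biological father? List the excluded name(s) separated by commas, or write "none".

A candidate is excluded only if no genotype consistent with his phenotype could produce a type A child with a type B mother.
Marcus (type O): no genotype consistent with that phenotype can produce a type-A child with a type-B mother.

Marcus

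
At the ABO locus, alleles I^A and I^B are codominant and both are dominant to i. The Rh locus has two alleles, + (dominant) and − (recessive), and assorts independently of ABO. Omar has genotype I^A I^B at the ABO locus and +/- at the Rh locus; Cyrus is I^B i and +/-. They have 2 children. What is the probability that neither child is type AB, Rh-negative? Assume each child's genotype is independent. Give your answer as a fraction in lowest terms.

225/256

ABO cross I^A I^B × I^B i → 1/4 A, 1/2 B, 1/4 AB.
Rh cross +/- × +/- → 3/4 Rh+, 1/4 Rh-; so P(type AB, Rh-negative) = 1/4 × 1/4 = 1/16 per child.
P(not type AB, Rh-negative) = 15/16 for one child; (15/16)^2 = 225/256.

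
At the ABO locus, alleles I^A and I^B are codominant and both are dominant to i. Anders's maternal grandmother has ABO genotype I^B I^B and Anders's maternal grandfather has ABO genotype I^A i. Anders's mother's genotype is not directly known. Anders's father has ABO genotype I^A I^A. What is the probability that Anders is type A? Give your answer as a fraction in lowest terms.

Anders's mother's ABO genotype from I^B I^B × I^A i: 1/2 I^A I^B, 1/2 I^B i.
Crossing each possibility with the father I^A I^A and summing P(type A): 1/2·1/2 + 1/2·1/2 = 1/2.

1/2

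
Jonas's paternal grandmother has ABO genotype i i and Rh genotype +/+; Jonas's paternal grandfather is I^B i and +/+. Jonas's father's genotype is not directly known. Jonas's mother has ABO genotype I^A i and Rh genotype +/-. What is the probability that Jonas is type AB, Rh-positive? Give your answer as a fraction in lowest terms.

Jonas's father's ABO genotype from i i × I^B i: 1/2 I^B i, 1/2 i i.
Crossing each possibility with the mother I^A i and summing P(type AB): 1/2·1/4 + 1/2·0 = 1/8.
Similarly for Rh via the father's Rh distribution: P(Rh+) = 1.
Independent loci: 1/8 × 1 = 1/8.

1/8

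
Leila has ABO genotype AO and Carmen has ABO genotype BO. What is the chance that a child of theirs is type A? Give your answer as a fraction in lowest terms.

ABO cross AO × BO → offspring phenotypes: 1/4 O, 1/4 A, 1/4 B, 1/4 AB.
So P(type A) = 1/4.

1/4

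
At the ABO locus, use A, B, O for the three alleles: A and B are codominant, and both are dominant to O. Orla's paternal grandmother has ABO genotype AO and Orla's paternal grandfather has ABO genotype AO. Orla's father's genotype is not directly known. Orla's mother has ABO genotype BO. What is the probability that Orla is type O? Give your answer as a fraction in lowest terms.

Orla's father's ABO genotype from AO × AO: 1/4 AA, 1/2 AO, 1/4 OO.
Crossing each possibility with the mother BO and summing P(type O): 1/4·0 + 1/2·1/4 + 1/4·1/2 = 1/4.

1/4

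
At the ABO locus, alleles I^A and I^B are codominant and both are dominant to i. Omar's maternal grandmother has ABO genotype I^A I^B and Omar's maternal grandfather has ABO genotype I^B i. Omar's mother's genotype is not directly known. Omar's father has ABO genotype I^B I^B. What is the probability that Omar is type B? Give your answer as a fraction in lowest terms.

Omar's mother's ABO genotype from I^A I^B × I^B i: 1/4 I^A I^B, 1/4 I^A i, 1/4 I^B I^B, 1/4 I^B i.
Crossing each possibility with the father I^B I^B and summing P(type B): 1/4·1/2 + 1/4·1/2 + 1/4·1 + 1/4·1 = 3/4.

3/4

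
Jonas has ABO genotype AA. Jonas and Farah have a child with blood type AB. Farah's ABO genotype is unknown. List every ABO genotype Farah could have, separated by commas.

For each candidate genotype of Farah, check whether crossing it with AA can produce every observed child phenotype.
  AA → possible child types {A} ✗
  AB → possible child types {A, AB} ✓
  AO → possible child types {A} ✗
  BB → possible child types {AB} ✓
  BO → possible child types {A, AB} ✓
  OO → possible child types {A} ✗

AB, BB, BO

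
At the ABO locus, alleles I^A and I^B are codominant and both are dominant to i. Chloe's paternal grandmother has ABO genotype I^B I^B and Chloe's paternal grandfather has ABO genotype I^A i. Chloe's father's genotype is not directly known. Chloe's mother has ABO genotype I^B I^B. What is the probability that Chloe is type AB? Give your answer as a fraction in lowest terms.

1/4

Chloe's father's ABO genotype from I^B I^B × I^A i: 1/2 I^A I^B, 1/2 I^B i.
Crossing each possibility with the mother I^B I^B and summing P(type AB): 1/2·1/2 + 1/2·0 = 1/4.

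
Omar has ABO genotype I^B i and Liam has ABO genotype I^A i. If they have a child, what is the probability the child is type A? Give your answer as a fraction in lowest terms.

ABO cross I^B i × I^A i → offspring phenotypes: 1/4 O, 1/4 A, 1/4 B, 1/4 AB.
So P(type A) = 1/4.

1/4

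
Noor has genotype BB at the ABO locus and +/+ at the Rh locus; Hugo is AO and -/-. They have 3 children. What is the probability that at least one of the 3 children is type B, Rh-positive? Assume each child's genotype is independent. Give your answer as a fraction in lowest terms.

7/8

ABO cross BB × AO → 1/2 B, 1/2 AB.
Rh cross +/+ × -/- → 1 Rh+; so P(type B, Rh-positive) = 1/2 × 1 = 1/2 per child.
P(none) = (1/2)^3 = 1/8; P(at least one) = 1 − 1/8 = 7/8.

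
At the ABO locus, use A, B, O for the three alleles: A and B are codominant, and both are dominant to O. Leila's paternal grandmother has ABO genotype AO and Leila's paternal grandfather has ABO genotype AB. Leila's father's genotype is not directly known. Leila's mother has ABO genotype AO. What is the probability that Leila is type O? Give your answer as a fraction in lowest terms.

Leila's father's ABO genotype from AO × AB: 1/4 AA, 1/4 AB, 1/4 AO, 1/4 BO.
Crossing each possibility with the mother AO and summing P(type O): 1/4·0 + 1/4·0 + 1/4·1/4 + 1/4·1/4 = 1/8.

1/8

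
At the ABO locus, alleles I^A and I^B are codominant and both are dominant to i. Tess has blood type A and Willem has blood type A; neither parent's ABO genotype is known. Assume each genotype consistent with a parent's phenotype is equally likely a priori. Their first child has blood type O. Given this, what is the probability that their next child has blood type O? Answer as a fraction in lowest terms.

Possible genotypes: Tess ∈ {I^A I^A, I^A i}; Willem ∈ {I^A I^A, I^A i}.
Weight each parental genotype pair by prior × P(type-O child):
  I^A i × I^A i: posterior weight 1; P(next child type O) = 1/4.
Weighted sum = 1/4.

1/4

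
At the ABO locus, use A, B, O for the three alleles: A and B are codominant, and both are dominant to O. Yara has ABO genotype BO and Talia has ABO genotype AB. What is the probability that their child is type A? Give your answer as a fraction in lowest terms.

ABO cross BO × AB → offspring phenotypes: 1/4 A, 1/2 B, 1/4 AB.
So P(type A) = 1/4.

1/4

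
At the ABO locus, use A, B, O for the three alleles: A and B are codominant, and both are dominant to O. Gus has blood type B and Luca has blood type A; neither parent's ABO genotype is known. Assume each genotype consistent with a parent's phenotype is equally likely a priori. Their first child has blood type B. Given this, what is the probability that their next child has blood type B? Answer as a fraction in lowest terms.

5/12

Possible genotypes: Gus ∈ {BB, BO}; Luca ∈ {AA, AO}.
Weight each parental genotype pair by prior × P(type-B child):
  BB × AO: posterior weight 2/3; P(next child type B) = 1/2.
  BO × AO: posterior weight 1/3; P(next child type B) = 1/4.
Weighted sum = 5/12.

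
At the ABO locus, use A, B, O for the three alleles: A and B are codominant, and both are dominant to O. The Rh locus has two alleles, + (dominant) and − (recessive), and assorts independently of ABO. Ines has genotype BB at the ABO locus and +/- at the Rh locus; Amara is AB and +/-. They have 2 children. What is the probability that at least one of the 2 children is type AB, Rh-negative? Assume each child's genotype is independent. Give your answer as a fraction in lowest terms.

15/64

ABO cross BB × AB → 1/2 B, 1/2 AB.
Rh cross +/- × +/- → 3/4 Rh+, 1/4 Rh-; so P(type AB, Rh-negative) = 1/2 × 1/4 = 1/8 per child.
P(none) = (7/8)^2 = 49/64; P(at least one) = 1 − 49/64 = 15/64.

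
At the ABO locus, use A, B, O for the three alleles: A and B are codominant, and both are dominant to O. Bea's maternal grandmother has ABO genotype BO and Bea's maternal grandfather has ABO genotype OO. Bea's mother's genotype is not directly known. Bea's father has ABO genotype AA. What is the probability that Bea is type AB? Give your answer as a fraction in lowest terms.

1/4

Bea's mother's ABO genotype from BO × OO: 1/2 BO, 1/2 OO.
Crossing each possibility with the father AA and summing P(type AB): 1/2·1/2 + 1/2·0 = 1/4.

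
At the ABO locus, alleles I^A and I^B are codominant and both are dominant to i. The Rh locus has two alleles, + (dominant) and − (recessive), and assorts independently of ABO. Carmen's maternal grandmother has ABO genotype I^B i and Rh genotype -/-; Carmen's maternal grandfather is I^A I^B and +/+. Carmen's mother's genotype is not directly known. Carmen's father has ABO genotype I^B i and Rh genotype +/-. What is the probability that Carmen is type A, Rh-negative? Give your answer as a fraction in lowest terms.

Carmen's mother's ABO genotype from I^B i × I^A I^B: 1/4 I^A I^B, 1/4 I^A i, 1/4 I^B I^B, 1/4 I^B i.
Crossing each possibility with the father I^B i and summing P(type A): 1/4·1/4 + 1/4·1/4 + 1/4·0 + 1/4·0 = 1/8.
Similarly for Rh via the mother's Rh distribution: P(Rh-) = 1/4.
Independent loci: 1/8 × 1/4 = 1/32.

1/32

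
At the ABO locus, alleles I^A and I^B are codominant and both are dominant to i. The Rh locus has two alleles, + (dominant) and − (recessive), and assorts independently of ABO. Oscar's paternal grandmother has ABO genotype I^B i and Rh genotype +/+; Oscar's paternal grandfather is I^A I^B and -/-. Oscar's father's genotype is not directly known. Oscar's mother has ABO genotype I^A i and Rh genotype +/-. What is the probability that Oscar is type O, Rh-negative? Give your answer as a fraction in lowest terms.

1/32

Oscar's father's ABO genotype from I^B i × I^A I^B: 1/4 I^A I^B, 1/4 I^A i, 1/4 I^B I^B, 1/4 I^B i.
Crossing each possibility with the mother I^A i and summing P(type O): 1/4·0 + 1/4·1/4 + 1/4·0 + 1/4·1/4 = 1/8.
Similarly for Rh via the father's Rh distribution: P(Rh-) = 1/4.
Independent loci: 1/8 × 1/4 = 1/32.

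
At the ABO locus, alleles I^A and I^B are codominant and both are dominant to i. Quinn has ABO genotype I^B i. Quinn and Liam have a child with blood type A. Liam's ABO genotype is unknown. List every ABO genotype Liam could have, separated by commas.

For each candidate genotype of Liam, check whether crossing it with I^B i can produce every observed child phenotype.
  I^A I^A → possible child types {A, AB} ✓
  I^A I^B → possible child types {A, B, AB} ✓
  I^A i → possible child types {O, A, B, AB} ✓
  I^B I^B → possible child types {B} ✗
  I^B i → possible child types {O, B} ✗
  i i → possible child types {O, B} ✗

I^A I^A, I^A I^B, I^A i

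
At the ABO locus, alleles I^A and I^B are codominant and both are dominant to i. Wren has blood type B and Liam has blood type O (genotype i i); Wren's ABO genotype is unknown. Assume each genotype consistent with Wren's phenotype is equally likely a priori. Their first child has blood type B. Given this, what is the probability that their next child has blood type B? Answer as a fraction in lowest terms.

5/6

Possible genotypes: Wren ∈ {I^B I^B, I^B i}; Liam ∈ {i i}.
Weight each parental genotype pair by prior × P(type-B child):
  I^B I^B × i i: posterior weight 2/3; P(next child type B) = 1.
  I^B i × i i: posterior weight 1/3; P(next child type B) = 1/2.
Weighted sum = 5/6.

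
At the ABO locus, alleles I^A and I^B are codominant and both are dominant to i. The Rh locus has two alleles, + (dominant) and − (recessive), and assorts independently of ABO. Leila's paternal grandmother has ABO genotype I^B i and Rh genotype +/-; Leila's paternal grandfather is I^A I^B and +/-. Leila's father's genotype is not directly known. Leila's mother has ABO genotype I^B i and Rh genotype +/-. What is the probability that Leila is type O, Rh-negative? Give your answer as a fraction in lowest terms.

Leila's father's ABO genotype from I^B i × I^A I^B: 1/4 I^A I^B, 1/4 I^A i, 1/4 I^B I^B, 1/4 I^B i.
Crossing each possibility with the mother I^B i and summing P(type O): 1/4·0 + 1/4·1/4 + 1/4·0 + 1/4·1/4 = 1/8.
Similarly for Rh via the father's Rh distribution: P(Rh-) = 1/4.
Independent loci: 1/8 × 1/4 = 1/32.

1/32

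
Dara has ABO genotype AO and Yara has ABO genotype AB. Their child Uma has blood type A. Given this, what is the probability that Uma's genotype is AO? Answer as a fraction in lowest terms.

1/2

Cross AO × AB → 1/4 AA, 1/4 AB, 1/4 AO, 1/4 BO.
Type-A genotypes among offspring: AA (1/4), AO (1/4); total 1/2.
P(AO | type A) = (1/4) / (1/2) = 1/2.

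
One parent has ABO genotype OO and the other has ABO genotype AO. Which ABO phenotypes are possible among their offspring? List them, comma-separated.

O, A

Gametes from OO × AO give offspring ABO genotypes AO, OO, i.e. phenotypes O, A.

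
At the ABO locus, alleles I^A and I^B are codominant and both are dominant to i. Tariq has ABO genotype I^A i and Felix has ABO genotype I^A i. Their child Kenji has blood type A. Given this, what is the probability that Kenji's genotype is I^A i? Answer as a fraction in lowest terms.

2/3

Cross I^A i × I^A i → 1/4 I^A I^A, 1/2 I^A i, 1/4 i i.
Type-A genotypes among offspring: I^A I^A (1/4), I^A i (1/2); total 3/4.
P(I^A i | type A) = (1/2) / (3/4) = 2/3.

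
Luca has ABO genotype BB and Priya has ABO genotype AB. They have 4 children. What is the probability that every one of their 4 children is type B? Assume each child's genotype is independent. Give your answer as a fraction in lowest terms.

1/16

ABO cross BB × AB → 1/2 B, 1/2 AB.
So P(type B) = 1/2 per child.
All 4 independent: (1/2)^4 = 1/16.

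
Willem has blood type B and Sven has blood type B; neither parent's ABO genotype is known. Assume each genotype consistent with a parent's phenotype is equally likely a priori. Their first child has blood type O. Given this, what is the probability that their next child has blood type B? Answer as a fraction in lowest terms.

Possible genotypes: Willem ∈ {I^B I^B, I^B i}; Sven ∈ {I^B I^B, I^B i}.
Weight each parental genotype pair by prior × P(type-O child):
  I^B i × I^B i: posterior weight 1; P(next child type B) = 3/4.
Weighted sum = 3/4.

3/4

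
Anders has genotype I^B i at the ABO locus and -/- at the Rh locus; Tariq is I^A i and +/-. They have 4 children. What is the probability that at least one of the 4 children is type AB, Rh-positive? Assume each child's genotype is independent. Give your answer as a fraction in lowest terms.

1695/4096

ABO cross I^B i × I^A i → 1/4 O, 1/4 A, 1/4 B, 1/4 AB.
Rh cross -/- × +/- → 1/2 Rh+, 1/2 Rh-; so P(type AB, Rh-positive) = 1/4 × 1/2 = 1/8 per child.
P(none) = (7/8)^4 = 2401/4096; P(at least one) = 1 − 2401/4096 = 1695/4096.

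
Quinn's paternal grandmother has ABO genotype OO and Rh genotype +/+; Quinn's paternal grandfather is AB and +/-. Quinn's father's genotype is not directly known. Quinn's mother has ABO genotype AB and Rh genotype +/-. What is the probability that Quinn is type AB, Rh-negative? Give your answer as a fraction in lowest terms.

Quinn's father's ABO genotype from OO × AB: 1/2 AO, 1/2 BO.
Crossing each possibility with the mother AB and summing P(type AB): 1/2·1/4 + 1/2·1/4 = 1/4.
Similarly for Rh via the father's Rh distribution: P(Rh-) = 1/8.
Independent loci: 1/4 × 1/8 = 1/32.

1/32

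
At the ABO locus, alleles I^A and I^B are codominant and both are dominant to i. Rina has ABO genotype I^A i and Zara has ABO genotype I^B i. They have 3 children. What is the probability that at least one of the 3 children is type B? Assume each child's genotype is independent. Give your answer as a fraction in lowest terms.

ABO cross I^A i × I^B i → 1/4 O, 1/4 A, 1/4 B, 1/4 AB.
So P(type B) = 1/4 per child.
P(none) = (3/4)^3 = 27/64; P(at least one) = 1 − 27/64 = 37/64.

37/64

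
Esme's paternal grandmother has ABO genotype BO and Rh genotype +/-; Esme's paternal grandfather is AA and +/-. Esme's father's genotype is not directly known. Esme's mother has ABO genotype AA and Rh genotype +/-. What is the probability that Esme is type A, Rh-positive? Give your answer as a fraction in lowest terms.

9/16

Esme's father's ABO genotype from BO × AA: 1/2 AB, 1/2 AO.
Crossing each possibility with the mother AA and summing P(type A): 1/2·1/2 + 1/2·1 = 3/4.
Similarly for Rh via the father's Rh distribution: P(Rh+) = 3/4.
Independent loci: 3/4 × 3/4 = 9/16.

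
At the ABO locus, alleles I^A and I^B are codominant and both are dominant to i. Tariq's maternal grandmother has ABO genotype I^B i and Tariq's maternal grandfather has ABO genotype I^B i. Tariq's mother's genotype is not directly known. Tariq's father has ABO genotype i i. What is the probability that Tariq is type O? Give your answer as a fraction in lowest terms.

1/2

Tariq's mother's ABO genotype from I^B i × I^B i: 1/4 I^B I^B, 1/2 I^B i, 1/4 i i.
Crossing each possibility with the father i i and summing P(type O): 1/4·0 + 1/2·1/2 + 1/4·1 = 1/2.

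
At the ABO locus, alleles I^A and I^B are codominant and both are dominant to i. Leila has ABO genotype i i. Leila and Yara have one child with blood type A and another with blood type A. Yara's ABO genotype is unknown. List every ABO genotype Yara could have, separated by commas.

For each candidate genotype of Yara, check whether crossing it with i i can produce every observed child phenotype.
  I^A I^A → possible child types {A} ✓
  I^A I^B → possible child types {A, B} ✓
  I^A i → possible child types {O, A} ✓
  I^B I^B → possible child types {B} ✗
  I^B i → possible child types {O, B} ✗
  i i → possible child types {O} ✗

I^A I^A, I^A I^B, I^A i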